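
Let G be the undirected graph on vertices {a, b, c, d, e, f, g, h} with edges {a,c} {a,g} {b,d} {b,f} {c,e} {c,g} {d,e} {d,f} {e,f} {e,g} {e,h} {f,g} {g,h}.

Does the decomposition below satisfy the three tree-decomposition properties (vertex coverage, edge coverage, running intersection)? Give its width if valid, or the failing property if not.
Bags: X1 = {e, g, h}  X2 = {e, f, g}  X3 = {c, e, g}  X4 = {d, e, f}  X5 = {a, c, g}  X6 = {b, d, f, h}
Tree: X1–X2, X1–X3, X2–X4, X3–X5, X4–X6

A tree decomposition must satisfy three properties: every vertex lies in some bag; for every edge, both endpoints lie together in some bag; and for every vertex, the bags containing it form a connected subtree. Here bags containing vertex h are not connected in the tree, so the decomposition is invalid.

No — bags containing vertex h are not connected in the tree.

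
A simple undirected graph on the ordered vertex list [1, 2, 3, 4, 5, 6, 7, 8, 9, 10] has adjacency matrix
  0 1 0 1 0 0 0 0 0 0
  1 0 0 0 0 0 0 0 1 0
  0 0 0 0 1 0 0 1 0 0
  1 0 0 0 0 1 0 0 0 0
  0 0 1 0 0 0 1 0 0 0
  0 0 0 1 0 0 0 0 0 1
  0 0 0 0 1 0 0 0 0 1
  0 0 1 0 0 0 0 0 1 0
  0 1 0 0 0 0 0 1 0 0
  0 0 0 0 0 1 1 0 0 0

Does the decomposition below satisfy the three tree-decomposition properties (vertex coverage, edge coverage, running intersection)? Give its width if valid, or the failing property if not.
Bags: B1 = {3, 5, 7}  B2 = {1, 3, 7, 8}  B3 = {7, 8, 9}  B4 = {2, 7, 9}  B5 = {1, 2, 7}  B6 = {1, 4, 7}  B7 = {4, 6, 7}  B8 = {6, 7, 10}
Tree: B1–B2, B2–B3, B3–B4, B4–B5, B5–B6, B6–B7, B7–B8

A tree decomposition must satisfy three properties: every vertex lies in some bag; for every edge, both endpoints lie together in some bag; and for every vertex, the bags containing it form a connected subtree. Here bags containing vertex 1 are not connected in the tree, so the decomposition is invalid.

No — bags containing vertex 1 are not connected in the tree.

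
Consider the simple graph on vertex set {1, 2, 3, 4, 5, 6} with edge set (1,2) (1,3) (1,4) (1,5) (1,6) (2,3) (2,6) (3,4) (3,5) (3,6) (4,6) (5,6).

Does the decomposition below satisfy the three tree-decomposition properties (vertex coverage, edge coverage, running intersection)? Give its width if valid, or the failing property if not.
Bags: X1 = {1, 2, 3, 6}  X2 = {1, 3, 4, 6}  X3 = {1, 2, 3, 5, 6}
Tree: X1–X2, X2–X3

No — bags containing vertex 2 are not connected in the tree.

A tree decomposition must satisfy three properties: every vertex lies in some bag; for every edge, both endpoints lie together in some bag; and for every vertex, the bags containing it form a connected subtree. Here bags containing vertex 2 are not connected in the tree, so the decomposition is invalid.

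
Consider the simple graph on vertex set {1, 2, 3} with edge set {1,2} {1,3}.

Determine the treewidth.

1

A width-1 tree decomposition is:
Bags: B1 = {1, 2}  B2 = {1, 3}
Tree: B1–B2
Each bag holds 2 vertices, so the decomposition has width 1, which upper-bounds the treewidth. G has an edge, so its treewidth is at least 1. The upper and lower bounds meet at 1, so that is the treewidth.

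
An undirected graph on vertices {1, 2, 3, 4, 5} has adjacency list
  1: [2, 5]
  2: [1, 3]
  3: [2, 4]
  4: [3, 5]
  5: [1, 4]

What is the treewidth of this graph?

A width-2 tree decomposition is:
Bags: B1 = {1, 4, 5}  B2 = {1, 2, 4}  B3 = {2, 3, 4}
Tree: B1–B2, B2–B3
The largest bag has 3 vertices, giving width 2; this decomposition certifies tw(G) ≤ 2. For the lower bound, G contains the cycle 4–5–1–2–3–4, so G is not a forest; only forests have treewidth ≤ 1, hence tw(G) ≥ 2. Combining the bounds, tw(G) = 2.

2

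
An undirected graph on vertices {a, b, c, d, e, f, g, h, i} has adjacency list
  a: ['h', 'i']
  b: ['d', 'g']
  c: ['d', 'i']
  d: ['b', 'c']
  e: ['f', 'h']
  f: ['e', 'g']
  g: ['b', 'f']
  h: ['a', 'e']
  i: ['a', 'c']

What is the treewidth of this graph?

2

A width-2 tree decomposition is:
Bags: B1 = {c, d, i}  B2 = {b, d, i}  B3 = {b, g, i}  B4 = {f, g, i}  B5 = {e, f, i}  B6 = {e, h, i}  B7 = {a, h, i}
Tree: B1–B2, B2–B3, B3–B4, B4–B5, B5–B6, B6–B7
Every bag has size at most 3, so the width is 3 − 1 = 2 and tw(G) ≤ 2. Since i–c–d–b–g–f–e–h–a–i is a cycle in G, G is not acyclic. Forests are exactly the graphs of treewidth ≤ 1, so tw(G) ≥ 2. Therefore the treewidth is 2.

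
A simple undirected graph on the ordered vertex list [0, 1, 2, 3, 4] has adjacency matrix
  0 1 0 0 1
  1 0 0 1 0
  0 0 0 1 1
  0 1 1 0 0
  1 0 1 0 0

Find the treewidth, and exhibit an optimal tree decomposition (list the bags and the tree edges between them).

The largest bag has 3 vertices, giving width 2; this decomposition certifies tw(G) ≤ 2. For the lower bound, G contains the cycle 1–3–2–4–0–1, so G is not a forest; only forests have treewidth ≤ 1, hence tw(G) ≥ 2. Combining the bounds, tw(G) = 2.

Treewidth 2.
One optimal decomposition is:
Bags: B1 = {1, 2, 3}  B2 = {1, 2, 4}  B3 = {0, 1, 4}
Tree: B1–B2, B2–B3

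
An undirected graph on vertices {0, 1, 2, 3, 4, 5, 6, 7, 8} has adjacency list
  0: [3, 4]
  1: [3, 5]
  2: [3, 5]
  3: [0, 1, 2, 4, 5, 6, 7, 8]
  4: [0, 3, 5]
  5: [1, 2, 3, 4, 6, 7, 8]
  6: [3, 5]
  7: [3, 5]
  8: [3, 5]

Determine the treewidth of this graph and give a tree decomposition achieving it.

Treewidth 2.
One such decomposition:
Bags: B1 = {1, 3, 5}  B2 = {3, 5, 6}  B3 = {3, 4, 5}  B4 = {0, 3, 4}  B5 = {2, 3, 5}  B6 = {3, 5, 7}  B7 = {3, 5, 8}
Tree: B1–B2, B2–B3, B3–B4, B2–B5, B1–B6, B6–B7

Each bag holds 3 vertices, so the decomposition has width 2, which upper-bounds the treewidth. For the lower bound, the 3 vertices {0, 3, 4} are pairwise adjacent, and any tree decomposition puts a clique entirely inside one bag — forcing width ≥ 2. Combining the bounds, tw(G) = 2.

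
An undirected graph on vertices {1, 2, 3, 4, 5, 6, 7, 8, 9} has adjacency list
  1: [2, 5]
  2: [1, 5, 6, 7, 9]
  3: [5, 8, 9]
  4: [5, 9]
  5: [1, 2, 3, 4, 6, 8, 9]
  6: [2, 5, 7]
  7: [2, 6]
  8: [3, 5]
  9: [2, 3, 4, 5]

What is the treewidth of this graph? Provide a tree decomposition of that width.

Treewidth 2.
Bags: B1 = {2, 5, 6}  B2 = {2, 6, 7}  B3 = {2, 5, 9}  B4 = {3, 5, 9}  B5 = {1, 2, 5}  B6 = {4, 5, 9}  B7 = {3, 5, 8}
Tree: B1–B2, B1–B3, B3–B4, B3–B5, B4–B6, B4–B7

Every bag has size at most 3, so the width is 3 − 1 = 2 and tw(G) ≤ 2. On the other hand G contains the 3-clique {3, 5, 8}. A clique must lie in a single bag of any decomposition, so no decomposition can have width below 2. Combining the bounds, tw(G) = 2.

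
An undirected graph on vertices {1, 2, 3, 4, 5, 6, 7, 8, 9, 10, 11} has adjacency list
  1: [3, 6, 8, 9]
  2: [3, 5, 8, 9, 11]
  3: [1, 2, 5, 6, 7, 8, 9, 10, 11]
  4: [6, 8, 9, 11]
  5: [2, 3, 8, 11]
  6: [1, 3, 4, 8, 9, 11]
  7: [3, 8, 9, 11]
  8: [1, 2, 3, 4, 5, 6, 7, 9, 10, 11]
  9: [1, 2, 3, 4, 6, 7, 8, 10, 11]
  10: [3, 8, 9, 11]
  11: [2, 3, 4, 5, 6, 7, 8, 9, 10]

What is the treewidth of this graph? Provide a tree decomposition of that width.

Treewidth 4.
One such decomposition:
Bags: B1 = {3, 6, 8, 9, 11}  B2 = {1, 3, 6, 8, 9}  B3 = {2, 3, 8, 9, 11}  B4 = {3, 8, 9, 10, 11}  B5 = {4, 6, 8, 9, 11}  B6 = {3, 7, 8, 9, 11}  B7 = {2, 3, 5, 8, 11}
Tree: B1–B2, B1–B3, B3–B4, B1–B5, B1–B6, B3–B7

Each bag holds 5 vertices, so the decomposition has width 4, which upper-bounds the treewidth. On the other hand G contains the 5-clique {1, 3, 6, 8, 9}. A clique must lie in a single bag of any decomposition, so no decomposition can have width below 4. The upper and lower bounds meet at 4, so that is the treewidth.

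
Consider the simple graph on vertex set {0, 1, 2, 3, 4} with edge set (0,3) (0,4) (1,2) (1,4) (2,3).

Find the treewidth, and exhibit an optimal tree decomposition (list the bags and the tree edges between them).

The largest bag has 3 vertices, giving width 2; this decomposition certifies tw(G) ≤ 2. The edges 1–4–0–3–2–1 form a cycle, so G is not a tree and its treewidth is at least 2. Therefore the treewidth is 2.

Treewidth 2.
One optimal decomposition is:
Bags: B1 = {0, 1, 4}  B2 = {0, 1, 3}  B3 = {1, 2, 3}
Tree: B1–B2, B2–B3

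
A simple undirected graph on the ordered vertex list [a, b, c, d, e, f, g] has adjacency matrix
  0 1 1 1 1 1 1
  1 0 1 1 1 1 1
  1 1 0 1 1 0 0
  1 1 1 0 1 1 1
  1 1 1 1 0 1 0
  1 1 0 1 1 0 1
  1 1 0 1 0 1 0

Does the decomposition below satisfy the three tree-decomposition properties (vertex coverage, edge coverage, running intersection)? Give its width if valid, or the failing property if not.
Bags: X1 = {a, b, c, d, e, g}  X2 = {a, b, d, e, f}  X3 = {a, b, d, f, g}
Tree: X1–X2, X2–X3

No — bags containing vertex g are not connected in the tree.

A tree decomposition must satisfy three properties: every vertex lies in some bag; for every edge, both endpoints lie together in some bag; and for every vertex, the bags containing it form a connected subtree. Here bags containing vertex g are not connected in the tree, so the decomposition is invalid.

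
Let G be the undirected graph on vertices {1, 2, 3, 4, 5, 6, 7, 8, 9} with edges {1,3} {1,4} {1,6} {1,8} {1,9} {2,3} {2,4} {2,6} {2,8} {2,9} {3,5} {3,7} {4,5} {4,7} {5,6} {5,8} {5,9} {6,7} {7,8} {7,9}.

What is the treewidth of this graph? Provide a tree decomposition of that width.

Every bag has size at most 5, so the width is 5 − 1 = 4 and tw(G) ≤ 4. For the lower bound: the 5 vertex sets {2,6}, {3,5}, {1,4}, {7}, {8} are disjoint, each induces a connected subgraph, and every pair is joined by at least one edge of G. Contracting each set to a single vertex therefore yields K_{5} as a minor, and since treewidth is minor-monotone, tw(G) ≥ tw(K_{5}) = 4. The upper and lower bounds meet at 4, so that is the treewidth.

Treewidth 4.
One optimal decomposition is:
Bags: B1 = {1, 2, 5, 6, 7}  B2 = {1, 2, 3, 5, 7}  B3 = {1, 2, 4, 5, 7}  B4 = {1, 2, 5, 7, 8}  B5 = {1, 2, 5, 7, 9}
Tree: B1–B2, B2–B3, B3–B4, B4–B5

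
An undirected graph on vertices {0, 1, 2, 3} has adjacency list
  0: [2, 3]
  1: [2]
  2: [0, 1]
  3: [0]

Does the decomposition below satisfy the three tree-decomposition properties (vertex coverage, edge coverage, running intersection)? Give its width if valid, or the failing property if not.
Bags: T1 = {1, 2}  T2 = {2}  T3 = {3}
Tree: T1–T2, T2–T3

A tree decomposition must satisfy three properties: every vertex lies in some bag; for every edge, both endpoints lie together in some bag; and for every vertex, the bags containing it form a connected subtree. Here vertex 0 appears in no bag, so the decomposition is invalid.

No — vertex 0 appears in no bag.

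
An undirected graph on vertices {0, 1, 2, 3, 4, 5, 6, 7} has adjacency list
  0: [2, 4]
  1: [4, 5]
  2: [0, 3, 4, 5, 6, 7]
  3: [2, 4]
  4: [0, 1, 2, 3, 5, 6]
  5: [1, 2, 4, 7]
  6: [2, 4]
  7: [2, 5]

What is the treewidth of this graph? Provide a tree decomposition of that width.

Treewidth 2.
Bags: B1 = {2, 4, 5}  B2 = {2, 3, 4}  B3 = {2, 5, 7}  B4 = {1, 4, 5}  B5 = {0, 2, 4}  B6 = {2, 4, 6}
Tree: B1–B2, B1–B3, B1–B4, B1–B5, B1–B6

Each bag holds 3 vertices, so the decomposition has width 2, which upper-bounds the treewidth. Conversely, {1, 4, 5} is a clique of size 3, and the vertices of any clique must share a bag in every tree decomposition; so some bag has ≥ 3 vertices and tw(G) ≥ 2. Hence tw(G) = 2 exactly.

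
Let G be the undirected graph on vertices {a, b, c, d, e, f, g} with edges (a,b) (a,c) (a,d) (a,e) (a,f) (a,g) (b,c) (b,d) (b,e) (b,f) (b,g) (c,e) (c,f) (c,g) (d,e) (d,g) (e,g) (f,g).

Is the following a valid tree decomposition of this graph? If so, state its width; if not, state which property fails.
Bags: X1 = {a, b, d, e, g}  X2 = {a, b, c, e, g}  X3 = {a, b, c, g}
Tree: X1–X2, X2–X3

A tree decomposition must satisfy three properties: every vertex lies in some bag; for every edge, both endpoints lie together in some bag; and for every vertex, the bags containing it form a connected subtree. Here vertex f appears in no bag, so the decomposition is invalid.

No — vertex f appears in no bag.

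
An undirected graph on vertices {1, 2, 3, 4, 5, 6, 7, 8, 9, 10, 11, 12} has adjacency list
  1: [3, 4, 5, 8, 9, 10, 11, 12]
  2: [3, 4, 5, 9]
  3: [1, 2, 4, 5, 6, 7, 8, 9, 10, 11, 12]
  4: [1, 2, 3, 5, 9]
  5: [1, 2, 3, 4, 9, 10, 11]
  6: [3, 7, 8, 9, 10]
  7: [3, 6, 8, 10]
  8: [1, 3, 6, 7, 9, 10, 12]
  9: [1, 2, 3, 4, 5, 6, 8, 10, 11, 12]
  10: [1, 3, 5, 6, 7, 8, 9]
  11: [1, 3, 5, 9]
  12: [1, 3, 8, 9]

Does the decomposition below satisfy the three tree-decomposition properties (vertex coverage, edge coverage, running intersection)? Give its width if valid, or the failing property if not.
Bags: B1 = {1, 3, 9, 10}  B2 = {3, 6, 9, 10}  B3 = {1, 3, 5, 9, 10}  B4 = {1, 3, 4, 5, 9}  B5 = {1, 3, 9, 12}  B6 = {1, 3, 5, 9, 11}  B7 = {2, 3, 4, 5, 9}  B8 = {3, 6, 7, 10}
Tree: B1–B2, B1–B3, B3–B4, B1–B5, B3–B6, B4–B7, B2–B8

A tree decomposition must satisfy three properties: every vertex lies in some bag; for every edge, both endpoints lie together in some bag; and for every vertex, the bags containing it form a connected subtree. Here vertex 8 appears in no bag, so the decomposition is invalid.

No — vertex 8 appears in no bag.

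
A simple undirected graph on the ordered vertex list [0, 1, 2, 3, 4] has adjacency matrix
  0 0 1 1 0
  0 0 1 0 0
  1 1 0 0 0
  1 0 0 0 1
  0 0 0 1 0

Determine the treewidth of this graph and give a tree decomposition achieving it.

Treewidth 1.
Bags: B1 = {1, 2}  B2 = {0, 2}  B3 = {0, 3}  B4 = {3, 4}
Tree: B1–B2, B2–B3, B3–B4

Every bag has size at most 2, so the width is 2 − 1 = 1 and tw(G) ≤ 1. Any graph with an edge has treewidth ≥ 1, and G has the edge 1–2. The upper and lower bounds meet at 1, so that is the treewidth.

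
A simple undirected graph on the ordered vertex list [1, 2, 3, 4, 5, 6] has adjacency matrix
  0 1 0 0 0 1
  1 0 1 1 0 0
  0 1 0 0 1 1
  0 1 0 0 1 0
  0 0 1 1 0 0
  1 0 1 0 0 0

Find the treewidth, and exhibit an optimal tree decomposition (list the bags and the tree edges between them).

Treewidth 2.
One optimal decomposition is:
Bags: B1 = {1, 2, 6}  B2 = {2, 3, 6}  B3 = {2, 3, 4}  B4 = {3, 4, 5}
Tree: B1–B2, B2–B3, B3–B4

Every bag has size at most 3, so the width is 3 − 1 = 2 and tw(G) ≤ 2. For the lower bound, G contains the cycle 1–6–3–2–1, so G is not a forest; only forests have treewidth ≤ 1, hence tw(G) ≥ 2. The upper and lower bounds meet at 2, so that is the treewidth.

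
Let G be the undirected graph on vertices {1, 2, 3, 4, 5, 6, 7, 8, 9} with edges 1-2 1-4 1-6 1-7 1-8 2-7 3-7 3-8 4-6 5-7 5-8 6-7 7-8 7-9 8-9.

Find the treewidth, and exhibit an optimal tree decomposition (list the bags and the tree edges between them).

Each bag holds 3 vertices, so the decomposition has width 2, which upper-bounds the treewidth. Conversely, {1, 4, 6} is a clique of size 3, and the vertices of any clique must share a bag in every tree decomposition; so some bag has ≥ 3 vertices and tw(G) ≥ 2. Combining the bounds, tw(G) = 2.

Treewidth 2.
Bags: B1 = {1, 2, 7}  B2 = {1, 6, 7}  B3 = {1, 7, 8}  B4 = {1, 4, 6}  B5 = {3, 7, 8}  B6 = {7, 8, 9}  B7 = {5, 7, 8}
Tree: B1–B2, B1–B3, B2–B4, B3–B5, B5–B6, B5–B7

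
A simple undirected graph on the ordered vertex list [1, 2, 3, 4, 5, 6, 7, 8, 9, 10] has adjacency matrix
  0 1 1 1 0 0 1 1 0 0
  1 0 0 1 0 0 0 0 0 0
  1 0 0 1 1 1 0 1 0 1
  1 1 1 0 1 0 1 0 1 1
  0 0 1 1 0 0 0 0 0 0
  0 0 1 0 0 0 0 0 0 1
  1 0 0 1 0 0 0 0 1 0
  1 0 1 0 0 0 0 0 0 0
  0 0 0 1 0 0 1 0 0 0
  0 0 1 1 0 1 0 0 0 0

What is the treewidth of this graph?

A width-2 tree decomposition is:
Bags: B1 = {1, 4, 7}  B2 = {4, 7, 9}  B3 = {1, 3, 4}  B4 = {3, 4, 10}  B5 = {3, 4, 5}  B6 = {1, 3, 8}  B7 = {3, 6, 10}  B8 = {1, 2, 4}
Tree: B1–B2, B1–B3, B3–B4, B3–B5, B3–B6, B4–B7, B1–B8
The largest bag has 3 vertices, giving width 2; this decomposition certifies tw(G) ≤ 2. Conversely, {1, 3, 8} is a clique of size 3, and the vertices of any clique must share a bag in every tree decomposition; so some bag has ≥ 3 vertices and tw(G) ≥ 2. The upper and lower bounds meet at 2, so that is the treewidth.

2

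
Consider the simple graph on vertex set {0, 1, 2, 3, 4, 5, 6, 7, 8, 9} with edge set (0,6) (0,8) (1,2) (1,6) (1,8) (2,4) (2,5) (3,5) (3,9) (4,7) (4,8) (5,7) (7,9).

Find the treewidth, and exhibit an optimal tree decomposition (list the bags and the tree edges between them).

Treewidth 2.
One optimal decomposition is:
Bags: B1 = {0, 6, 8}  B2 = {1, 6, 8}  B3 = {1, 4, 8}  B4 = {1, 2, 4}  B5 = {2, 4, 7}  B6 = {2, 5, 7}  B7 = {5, 7, 9}  B8 = {3, 5, 9}
Tree: B1–B2, B2–B3, B3–B4, B4–B5, B5–B6, B6–B7, B7–B8

Each bag holds 3 vertices, so the decomposition has width 2, which upper-bounds the treewidth. The edges 0–6–1–8–0 form a cycle, so G is not a tree and its treewidth is at least 2. Therefore the treewidth is 2.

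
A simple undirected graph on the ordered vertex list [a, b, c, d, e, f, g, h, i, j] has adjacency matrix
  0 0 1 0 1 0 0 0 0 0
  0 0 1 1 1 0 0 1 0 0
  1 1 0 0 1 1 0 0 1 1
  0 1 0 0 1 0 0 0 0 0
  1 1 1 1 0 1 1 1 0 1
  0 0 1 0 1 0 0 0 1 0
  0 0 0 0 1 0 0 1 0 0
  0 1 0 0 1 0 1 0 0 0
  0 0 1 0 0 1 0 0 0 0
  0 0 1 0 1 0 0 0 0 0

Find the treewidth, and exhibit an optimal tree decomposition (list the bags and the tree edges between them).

Every bag has size at most 3, so the width is 3 − 1 = 2 and tw(G) ≤ 2. On the other hand G contains the 3-clique {b, d, e}. A clique must lie in a single bag of any decomposition, so no decomposition can have width below 2. Therefore the treewidth is 2.

Treewidth 2.
Bags: B1 = {c, e, f}  B2 = {b, c, e}  B3 = {b, d, e}  B4 = {c, f, i}  B5 = {a, c, e}  B6 = {b, e, h}  B7 = {c, e, j}  B8 = {e, g, h}
Tree: B1–B2, B2–B3, B1–B4, B2–B5, B3–B6, B2–B7, B6–B8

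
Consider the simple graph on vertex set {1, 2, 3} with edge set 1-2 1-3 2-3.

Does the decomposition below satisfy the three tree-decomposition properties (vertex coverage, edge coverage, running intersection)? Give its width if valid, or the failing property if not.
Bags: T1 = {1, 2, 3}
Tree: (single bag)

Checking the three conditions: (i) the bags cover all of {1, 2, 3}; (ii) for each edge, some bag contains both endpoints; (iii) the bags containing any fixed vertex form a subtree. All hold, so the decomposition is valid with width 3 − 1 = 2.

Yes; width 2.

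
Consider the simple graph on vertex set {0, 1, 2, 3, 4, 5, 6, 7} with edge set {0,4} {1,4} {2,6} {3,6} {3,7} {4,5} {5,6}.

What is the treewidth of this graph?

1

A width-1 tree decomposition is:
Bags: B1 = {2, 6}  B2 = {3, 6}  B3 = {3, 7}  B4 = {5, 6}  B5 = {4, 5}  B6 = {1, 4}  B7 = {0, 4}
Tree: B1–B2, B2–B3, B1–B4, B4–B5, B5–B6, B6–B7
Every bag has size at most 2, so the width is 2 − 1 = 1 and tw(G) ≤ 1. G has an edge, so its treewidth is at least 1. Hence tw(G) = 1 exactly.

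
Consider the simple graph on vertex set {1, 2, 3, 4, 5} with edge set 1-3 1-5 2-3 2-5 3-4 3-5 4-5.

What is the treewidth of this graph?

2

A width-2 tree decomposition is:
Bags: B1 = {2, 3, 5}  B2 = {1, 3, 5}  B3 = {3, 4, 5}
Tree: B1–B2, B1–B3
The largest bag has 3 vertices, giving width 2; this decomposition certifies tw(G) ≤ 2. For the lower bound, the 3 vertices {1, 3, 5} are pairwise adjacent, and any tree decomposition puts a clique entirely inside one bag — forcing width ≥ 2. Combining the bounds, tw(G) = 2.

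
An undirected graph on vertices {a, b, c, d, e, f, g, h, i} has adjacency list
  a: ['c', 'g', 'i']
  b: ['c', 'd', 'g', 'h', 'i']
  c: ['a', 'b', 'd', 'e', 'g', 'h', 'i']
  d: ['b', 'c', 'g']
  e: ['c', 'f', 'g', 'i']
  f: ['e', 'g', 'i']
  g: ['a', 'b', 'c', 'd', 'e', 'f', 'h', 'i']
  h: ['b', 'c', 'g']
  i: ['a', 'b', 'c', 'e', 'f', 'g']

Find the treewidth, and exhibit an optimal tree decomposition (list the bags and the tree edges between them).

Treewidth 3.
One optimal decomposition is:
Bags: B1 = {b, c, g, h}  B2 = {b, c, g, i}  B3 = {a, c, g, i}  B4 = {c, e, g, i}  B5 = {e, f, g, i}  B6 = {b, c, d, g}
Tree: B1–B2, B2–B3, B3–B4, B4–B5, B1–B6

Each bag holds 4 vertices, so the decomposition has width 3, which upper-bounds the treewidth. For the lower bound, the 4 vertices {c, e, g, i} are pairwise adjacent, and any tree decomposition puts a clique entirely inside one bag — forcing width ≥ 3. The upper and lower bounds meet at 3, so that is the treewidth.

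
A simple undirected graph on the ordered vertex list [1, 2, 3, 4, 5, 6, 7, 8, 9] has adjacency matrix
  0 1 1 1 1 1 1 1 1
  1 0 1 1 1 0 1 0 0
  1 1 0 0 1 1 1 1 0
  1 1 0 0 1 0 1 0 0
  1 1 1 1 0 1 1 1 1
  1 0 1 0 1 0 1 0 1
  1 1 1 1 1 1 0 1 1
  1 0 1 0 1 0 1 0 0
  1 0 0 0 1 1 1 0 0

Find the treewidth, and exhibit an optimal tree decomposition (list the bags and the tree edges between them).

Each bag holds 5 vertices, so the decomposition has width 4, which upper-bounds the treewidth. On the other hand G contains the 5-clique {1, 5, 6, 7, 9}. A clique must lie in a single bag of any decomposition, so no decomposition can have width below 4. The upper and lower bounds meet at 4, so that is the treewidth.

Treewidth 4.
One optimal decomposition is:
Bags: B1 = {1, 2, 3, 5, 7}  B2 = {1, 3, 5, 6, 7}  B3 = {1, 5, 6, 7, 9}  B4 = {1, 3, 5, 7, 8}  B5 = {1, 2, 4, 5, 7}
Tree: B1–B2, B2–B3, B2–B4, B1–B5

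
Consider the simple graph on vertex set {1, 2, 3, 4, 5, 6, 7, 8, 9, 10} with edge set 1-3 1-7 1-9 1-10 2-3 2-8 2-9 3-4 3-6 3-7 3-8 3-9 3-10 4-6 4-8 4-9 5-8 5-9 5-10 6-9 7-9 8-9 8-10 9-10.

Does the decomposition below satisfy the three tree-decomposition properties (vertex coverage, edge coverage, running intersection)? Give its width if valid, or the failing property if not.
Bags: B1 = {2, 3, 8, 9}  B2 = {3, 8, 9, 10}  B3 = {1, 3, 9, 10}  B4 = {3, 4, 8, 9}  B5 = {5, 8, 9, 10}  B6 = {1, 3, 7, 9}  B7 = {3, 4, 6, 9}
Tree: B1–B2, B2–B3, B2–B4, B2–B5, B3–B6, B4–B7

Checking the three conditions: (i) the bags cover all of {1, 2, 3, 4, 5, 6, 7, 8, 9, 10}; (ii) for each edge, some bag contains both endpoints; (iii) the bags containing any fixed vertex form a subtree. All hold, so the decomposition is valid with width 4 − 1 = 3.

Yes; width 3.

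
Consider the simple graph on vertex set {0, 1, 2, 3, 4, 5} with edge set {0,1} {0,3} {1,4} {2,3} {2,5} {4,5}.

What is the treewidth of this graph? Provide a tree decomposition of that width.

Treewidth 2.
Bags: B1 = {1, 4, 5}  B2 = {1, 2, 5}  B3 = {1, 2, 3}  B4 = {0, 1, 3}
Tree: B1–B2, B2–B3, B3–B4

The largest bag has 3 vertices, giving width 2; this decomposition certifies tw(G) ≤ 2. For the lower bound, G contains the cycle 1–4–5–2–3–0–1, so G is not a forest; only forests have treewidth ≤ 1, hence tw(G) ≥ 2. Therefore the treewidth is 2.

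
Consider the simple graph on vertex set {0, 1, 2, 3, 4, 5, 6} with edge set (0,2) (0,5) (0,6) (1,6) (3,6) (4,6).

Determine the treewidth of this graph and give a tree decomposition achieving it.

The largest bag has 2 vertices, giving width 1; this decomposition certifies tw(G) ≤ 1. G has an edge, so its treewidth is at least 1. The upper and lower bounds meet at 1, so that is the treewidth.

Treewidth 1.
Bags: B1 = {1, 6}  B2 = {3, 6}  B3 = {0, 6}  B4 = {4, 6}  B5 = {0, 5}  B6 = {0, 2}
Tree: B1–B2, B1–B3, B2–B4, B3–B5, B3–B6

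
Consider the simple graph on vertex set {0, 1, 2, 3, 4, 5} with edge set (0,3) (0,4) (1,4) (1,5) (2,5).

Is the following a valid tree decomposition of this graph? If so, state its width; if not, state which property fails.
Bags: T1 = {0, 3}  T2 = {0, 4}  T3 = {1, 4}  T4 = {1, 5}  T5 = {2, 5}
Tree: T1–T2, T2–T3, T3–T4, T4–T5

Yes; width 1.

Vertex coverage: the bags together contain {0, 1, 2, 3, 4, 5}, the full vertex set. Edge coverage: each edge of G has both endpoints in at least one bag. Running intersection: for every vertex, the bags containing it form a connected subtree. All three properties hold, so this is a valid tree decomposition of width max|bag| − 1 = 1, and hence tw(G) ≤ 1.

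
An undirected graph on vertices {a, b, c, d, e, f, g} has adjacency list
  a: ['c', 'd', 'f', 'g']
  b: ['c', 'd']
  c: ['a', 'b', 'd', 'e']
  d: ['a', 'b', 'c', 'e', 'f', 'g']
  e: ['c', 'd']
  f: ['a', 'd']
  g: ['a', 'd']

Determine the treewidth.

A width-2 tree decomposition is:
Bags: B1 = {a, c, d}  B2 = {a, d, f}  B3 = {b, c, d}  B4 = {a, d, g}  B5 = {c, d, e}
Tree: B1–B2, B1–B3, B1–B4, B1–B5
Each bag holds 3 vertices, so the decomposition has width 2, which upper-bounds the treewidth. On the other hand G contains the 3-clique {a, d, g}. A clique must lie in a single bag of any decomposition, so no decomposition can have width below 2. Therefore the treewidth is 2.

2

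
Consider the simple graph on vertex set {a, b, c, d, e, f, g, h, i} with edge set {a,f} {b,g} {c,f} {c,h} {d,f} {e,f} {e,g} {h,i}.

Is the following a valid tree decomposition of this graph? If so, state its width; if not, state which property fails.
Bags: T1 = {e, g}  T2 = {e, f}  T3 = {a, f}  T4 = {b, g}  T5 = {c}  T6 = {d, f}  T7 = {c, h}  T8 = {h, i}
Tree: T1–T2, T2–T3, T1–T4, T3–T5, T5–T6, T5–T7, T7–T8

A tree decomposition must satisfy three properties: every vertex lies in some bag; for every edge, both endpoints lie together in some bag; and for every vertex, the bags containing it form a connected subtree. Here edge (f,c) lies in no bag, so the decomposition is invalid.

No — edge (f,c) lies in no bag.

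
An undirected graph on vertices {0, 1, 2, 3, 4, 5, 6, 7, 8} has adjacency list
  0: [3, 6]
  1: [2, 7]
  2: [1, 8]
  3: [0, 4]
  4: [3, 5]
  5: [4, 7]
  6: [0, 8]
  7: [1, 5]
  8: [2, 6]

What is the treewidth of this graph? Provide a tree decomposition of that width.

The largest bag has 3 vertices, giving width 2; this decomposition certifies tw(G) ≤ 2. Since 2–1–7–5–4–3–0–6–8–2 is a cycle in G, G is not acyclic. Forests are exactly the graphs of treewidth ≤ 1, so tw(G) ≥ 2. Combining the bounds, tw(G) = 2.

Treewidth 2.
One such decomposition:
Bags: B1 = {1, 2, 7}  B2 = {2, 5, 7}  B3 = {2, 4, 5}  B4 = {2, 3, 4}  B5 = {0, 2, 3}  B6 = {0, 2, 6}  B7 = {2, 6, 8}
Tree: B1–B2, B2–B3, B3–B4, B4–B5, B5–B6, B6–B7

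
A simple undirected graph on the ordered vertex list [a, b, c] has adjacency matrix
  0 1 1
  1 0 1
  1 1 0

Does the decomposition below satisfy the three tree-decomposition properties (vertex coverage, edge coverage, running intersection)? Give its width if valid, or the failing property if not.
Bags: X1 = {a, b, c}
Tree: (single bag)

Yes; width 2.

Every vertex of G appears in some bag (union = {a, b, c}); every edge is covered by a bag; and for each vertex v the set of bags containing v is connected in the bag tree. The decomposition is therefore valid. The largest bag has 3 vertices, so the width is 2.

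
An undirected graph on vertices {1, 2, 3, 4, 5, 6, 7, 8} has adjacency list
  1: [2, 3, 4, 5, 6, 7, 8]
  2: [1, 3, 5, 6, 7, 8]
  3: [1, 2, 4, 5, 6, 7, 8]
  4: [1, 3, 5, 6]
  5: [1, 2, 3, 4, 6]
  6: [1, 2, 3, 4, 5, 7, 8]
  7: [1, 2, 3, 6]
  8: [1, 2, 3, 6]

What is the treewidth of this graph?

A width-4 tree decomposition is:
Bags: B1 = {1, 2, 3, 5, 6}  B2 = {1, 2, 3, 6, 7}  B3 = {1, 2, 3, 6, 8}  B4 = {1, 3, 4, 5, 6}
Tree: B1–B2, B2–B3, B1–B4
Every bag has size at most 5, so the width is 5 − 1 = 4 and tw(G) ≤ 4. On the other hand G contains the 5-clique {1, 2, 3, 6, 8}. A clique must lie in a single bag of any decomposition, so no decomposition can have width below 4. Hence tw(G) = 4 exactly.

4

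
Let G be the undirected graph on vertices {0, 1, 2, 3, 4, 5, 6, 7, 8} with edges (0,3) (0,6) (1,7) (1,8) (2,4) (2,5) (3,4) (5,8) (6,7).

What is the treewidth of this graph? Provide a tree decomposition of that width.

Each bag holds 3 vertices, so the decomposition has width 2, which upper-bounds the treewidth. For the lower bound, G contains the cycle 2–5–8–1–7–6–0–3–4–2, so G is not a forest; only forests have treewidth ≤ 1, hence tw(G) ≥ 2. Therefore the treewidth is 2.

Treewidth 2.
Bags: B1 = {2, 5, 8}  B2 = {1, 2, 8}  B3 = {1, 2, 7}  B4 = {2, 6, 7}  B5 = {0, 2, 6}  B6 = {0, 2, 3}  B7 = {2, 3, 4}
Tree: B1–B2, B2–B3, B3–B4, B4–B5, B5–B6, B6–B7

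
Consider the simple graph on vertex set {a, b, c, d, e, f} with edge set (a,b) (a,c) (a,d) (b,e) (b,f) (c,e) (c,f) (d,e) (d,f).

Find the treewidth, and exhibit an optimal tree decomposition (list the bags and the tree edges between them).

Every bag has size at most 4, so the width is 4 − 1 = 3 and tw(G) ≤ 3. For the lower bound: the 4 vertex sets {c,f}, {a,b}, {e}, {d} are disjoint, each induces a connected subgraph, and every pair is joined by at least one edge of G. Contracting each set to a single vertex therefore yields K_{4} as a minor, and since treewidth is minor-monotone, tw(G) ≥ tw(K_{4}) = 3. Therefore the treewidth is 3.

Treewidth 3.
One such decomposition:
Bags: B1 = {a, c, e, f}  B2 = {a, b, e, f}  B3 = {a, d, e, f}
Tree: B1–B2, B2–B3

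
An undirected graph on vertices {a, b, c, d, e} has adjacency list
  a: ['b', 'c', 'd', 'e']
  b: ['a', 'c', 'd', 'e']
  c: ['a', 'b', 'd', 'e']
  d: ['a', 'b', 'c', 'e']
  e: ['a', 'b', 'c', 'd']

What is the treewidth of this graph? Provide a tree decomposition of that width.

Treewidth 4.
One optimal decomposition is:
Bags: B1 = {a, b, c, d, e}
Tree: (single bag)

With just one bag of size 5, the width is 5 − 1 = 4, so tw(G) ≤ 4. For the lower bound, the 5 vertices {a, b, c, d, e} are pairwise adjacent, and any tree decomposition puts a clique entirely inside one bag — forcing width ≥ 4. Combining the bounds, tw(G) = 4.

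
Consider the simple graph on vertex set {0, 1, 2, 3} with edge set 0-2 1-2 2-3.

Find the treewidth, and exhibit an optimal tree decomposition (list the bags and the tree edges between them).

The largest bag has 2 vertices, giving width 1; this decomposition certifies tw(G) ≤ 1. G has an edge, so its treewidth is at least 1. Combining the bounds, tw(G) = 1.

Treewidth 1.
One such decomposition:
Bags: B1 = {0, 2}  B2 = {2, 3}  B3 = {1, 2}
Tree: B1–B2, B1–B3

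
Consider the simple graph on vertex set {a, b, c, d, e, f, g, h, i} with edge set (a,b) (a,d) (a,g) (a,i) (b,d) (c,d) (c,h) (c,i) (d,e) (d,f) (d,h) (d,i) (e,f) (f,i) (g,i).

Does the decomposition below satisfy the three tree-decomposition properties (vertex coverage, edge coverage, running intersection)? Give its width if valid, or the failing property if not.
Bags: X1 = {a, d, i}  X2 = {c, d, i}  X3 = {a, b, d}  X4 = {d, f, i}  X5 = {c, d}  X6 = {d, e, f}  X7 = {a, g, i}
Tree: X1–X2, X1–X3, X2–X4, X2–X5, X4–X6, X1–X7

A tree decomposition must satisfy three properties: every vertex lies in some bag; for every edge, both endpoints lie together in some bag; and for every vertex, the bags containing it form a connected subtree. Here vertex h appears in no bag, so the decomposition is invalid.

No — vertex h appears in no bag.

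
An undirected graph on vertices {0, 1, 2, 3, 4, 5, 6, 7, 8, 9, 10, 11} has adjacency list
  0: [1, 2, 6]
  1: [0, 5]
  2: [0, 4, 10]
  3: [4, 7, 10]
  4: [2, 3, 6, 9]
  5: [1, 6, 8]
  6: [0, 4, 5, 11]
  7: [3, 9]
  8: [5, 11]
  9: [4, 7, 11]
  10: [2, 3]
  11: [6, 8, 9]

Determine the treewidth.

A width-3 tree decomposition is:
Bags: B1 = {0, 1, 5, 8}  B2 = {0, 5, 6, 8}  B3 = {0, 6, 8, 11}  B4 = {0, 2, 6, 11}  B5 = {2, 4, 6, 11}  B6 = {2, 4, 9, 11}  B7 = {2, 4, 9, 10}  B8 = {3, 4, 9, 10}  B9 = {3, 7, 9, 10}
Tree: B1–B2, B2–B3, B3–B4, B4–B5, B5–B6, B6–B7, B7–B8, B8–B9
Each bag holds 4 vertices, so the decomposition has width 3, which upper-bounds the treewidth. For the lower bound: the 4 vertex sets {1,5,8}, {0}, {6}, {2,4,9,11} are disjoint, each induces a connected subgraph, and every pair is joined by at least one edge of G. Contracting each set to a single vertex therefore yields K_{4} as a minor, and since treewidth is minor-monotone, tw(G) ≥ tw(K_{4}) = 3. Therefore the treewidth is 3.

3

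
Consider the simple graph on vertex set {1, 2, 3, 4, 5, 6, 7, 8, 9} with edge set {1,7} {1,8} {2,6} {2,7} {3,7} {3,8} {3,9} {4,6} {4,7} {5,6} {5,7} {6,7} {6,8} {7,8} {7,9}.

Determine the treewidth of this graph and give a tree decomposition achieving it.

Every bag has size at most 3, so the width is 3 − 1 = 2 and tw(G) ≤ 2. On the other hand G contains the 3-clique {1, 7, 8}. A clique must lie in a single bag of any decomposition, so no decomposition can have width below 2. Combining the bounds, tw(G) = 2.

Treewidth 2.
Bags: B1 = {3, 7, 9}  B2 = {3, 7, 8}  B3 = {6, 7, 8}  B4 = {4, 6, 7}  B5 = {5, 6, 7}  B6 = {1, 7, 8}  B7 = {2, 6, 7}
Tree: B1–B2, B2–B3, B3–B4, B4–B5, B3–B6, B3–B7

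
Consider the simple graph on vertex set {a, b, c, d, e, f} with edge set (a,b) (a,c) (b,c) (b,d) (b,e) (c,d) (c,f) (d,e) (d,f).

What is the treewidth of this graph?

A width-2 tree decomposition is:
Bags: B1 = {b, c, d}  B2 = {b, d, e}  B3 = {a, b, c}  B4 = {c, d, f}
Tree: B1–B2, B1–B3, B1–B4
Every bag has size at most 3, so the width is 3 − 1 = 2 and tw(G) ≤ 2. Conversely, {b, d, e} is a clique of size 3, and the vertices of any clique must share a bag in every tree decomposition; so some bag has ≥ 3 vertices and tw(G) ≥ 2. Therefore the treewidth is 2.

2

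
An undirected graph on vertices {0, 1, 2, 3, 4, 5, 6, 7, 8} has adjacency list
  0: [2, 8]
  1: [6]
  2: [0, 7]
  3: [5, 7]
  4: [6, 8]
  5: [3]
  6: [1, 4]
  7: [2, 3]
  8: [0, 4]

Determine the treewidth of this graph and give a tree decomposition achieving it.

Treewidth 1.
One such decomposition:
Bags: B1 = {1, 6}  B2 = {4, 6}  B3 = {4, 8}  B4 = {0, 8}  B5 = {0, 2}  B6 = {2, 7}  B7 = {3, 7}  B8 = {3, 5}
Tree: B1–B2, B2–B3, B3–B4, B4–B5, B5–B6, B6–B7, B7–B8

The largest bag has 2 vertices, giving width 1; this decomposition certifies tw(G) ≤ 1. Since G has at least one edge (e.g. 1–6), it is not an edgeless graph, so tw(G) ≥ 1. The upper and lower bounds meet at 1, so that is the treewidth.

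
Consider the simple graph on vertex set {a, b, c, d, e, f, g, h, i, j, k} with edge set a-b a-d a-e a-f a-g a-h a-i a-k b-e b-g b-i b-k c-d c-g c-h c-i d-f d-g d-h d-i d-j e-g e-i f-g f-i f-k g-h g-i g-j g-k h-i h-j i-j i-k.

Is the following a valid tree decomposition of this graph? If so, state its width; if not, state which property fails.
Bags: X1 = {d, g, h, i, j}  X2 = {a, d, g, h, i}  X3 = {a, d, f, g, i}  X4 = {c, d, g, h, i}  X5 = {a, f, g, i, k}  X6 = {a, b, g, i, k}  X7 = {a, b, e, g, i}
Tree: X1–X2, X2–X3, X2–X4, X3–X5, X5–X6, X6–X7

Yes; width 4.

Vertex coverage: the bags together contain {a, b, c, d, e, f, g, h, i, j, k}, the full vertex set. Edge coverage: each edge of G has both endpoints in at least one bag. Running intersection: for every vertex, the bags containing it form a connected subtree. All three properties hold, so this is a valid tree decomposition of width max|bag| − 1 = 4, and hence tw(G) ≤ 4.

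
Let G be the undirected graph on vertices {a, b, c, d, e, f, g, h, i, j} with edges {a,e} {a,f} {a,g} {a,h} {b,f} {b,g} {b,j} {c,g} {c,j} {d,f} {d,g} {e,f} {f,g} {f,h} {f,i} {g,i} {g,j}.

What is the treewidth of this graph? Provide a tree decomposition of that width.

Each bag holds 3 vertices, so the decomposition has width 2, which upper-bounds the treewidth. On the other hand G contains the 3-clique {c, g, j}. A clique must lie in a single bag of any decomposition, so no decomposition can have width below 2. Combining the bounds, tw(G) = 2.

Treewidth 2.
Bags: B1 = {a, f, g}  B2 = {a, f, h}  B3 = {f, g, i}  B4 = {b, f, g}  B5 = {b, g, j}  B6 = {a, e, f}  B7 = {c, g, j}  B8 = {d, f, g}
Tree: B1–B2, B1–B3, B1–B4, B4–B5, B2–B6, B5–B7, B4–B8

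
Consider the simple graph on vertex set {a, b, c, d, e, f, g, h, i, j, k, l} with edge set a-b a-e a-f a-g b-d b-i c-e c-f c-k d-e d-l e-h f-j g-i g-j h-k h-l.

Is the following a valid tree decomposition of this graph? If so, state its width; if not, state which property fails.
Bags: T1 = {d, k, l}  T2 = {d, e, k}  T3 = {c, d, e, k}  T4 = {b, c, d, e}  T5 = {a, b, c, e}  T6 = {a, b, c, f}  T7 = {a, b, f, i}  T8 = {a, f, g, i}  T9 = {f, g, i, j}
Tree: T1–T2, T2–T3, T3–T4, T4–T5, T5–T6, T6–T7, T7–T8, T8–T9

A tree decomposition must satisfy three properties: every vertex lies in some bag; for every edge, both endpoints lie together in some bag; and for every vertex, the bags containing it form a connected subtree. Here vertex h appears in no bag, so the decomposition is invalid.

No — vertex h appears in no bag.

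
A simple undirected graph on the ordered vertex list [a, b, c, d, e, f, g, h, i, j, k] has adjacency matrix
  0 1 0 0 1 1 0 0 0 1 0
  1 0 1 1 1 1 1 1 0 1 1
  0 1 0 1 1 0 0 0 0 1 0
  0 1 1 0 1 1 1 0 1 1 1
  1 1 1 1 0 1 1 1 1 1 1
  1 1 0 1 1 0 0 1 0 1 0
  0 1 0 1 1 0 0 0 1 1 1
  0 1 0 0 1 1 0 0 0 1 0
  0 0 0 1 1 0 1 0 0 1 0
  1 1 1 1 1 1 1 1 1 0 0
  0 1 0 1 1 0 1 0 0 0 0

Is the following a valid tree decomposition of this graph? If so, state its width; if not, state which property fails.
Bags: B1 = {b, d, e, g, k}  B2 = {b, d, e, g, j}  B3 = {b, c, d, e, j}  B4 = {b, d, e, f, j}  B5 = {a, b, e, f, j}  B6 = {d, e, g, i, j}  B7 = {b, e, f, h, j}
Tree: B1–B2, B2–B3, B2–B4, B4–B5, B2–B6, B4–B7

Yes; width 4.

Vertex coverage: the bags together contain {a, b, c, d, e, f, g, h, i, j, k}, the full vertex set. Edge coverage: each edge of G has both endpoints in at least one bag. Running intersection: for every vertex, the bags containing it form a connected subtree. All three properties hold, so this is a valid tree decomposition of width max|bag| − 1 = 4, and hence tw(G) ≤ 4.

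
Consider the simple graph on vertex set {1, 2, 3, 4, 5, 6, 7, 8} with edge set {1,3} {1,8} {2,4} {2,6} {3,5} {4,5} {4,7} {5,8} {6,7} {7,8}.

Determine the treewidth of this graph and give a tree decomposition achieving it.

Treewidth 2.
One such decomposition:
Bags: B1 = {1, 3, 8}  B2 = {3, 5, 8}  B3 = {5, 7, 8}  B4 = {4, 5, 7}  B5 = {4, 6, 7}  B6 = {2, 4, 6}
Tree: B1–B2, B2–B3, B3–B4, B4–B5, B5–B6

Each bag holds 3 vertices, so the decomposition has width 2, which upper-bounds the treewidth. For the lower bound, G contains the cycle 1–3–5–8–1, so G is not a forest; only forests have treewidth ≤ 1, hence tw(G) ≥ 2. Therefore the treewidth is 2.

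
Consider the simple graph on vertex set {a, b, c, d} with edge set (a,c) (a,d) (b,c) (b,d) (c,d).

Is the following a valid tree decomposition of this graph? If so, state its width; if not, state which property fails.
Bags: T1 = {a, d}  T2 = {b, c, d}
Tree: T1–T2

No — edge (c,a) lies in no bag.

A tree decomposition must satisfy three properties: every vertex lies in some bag; for every edge, both endpoints lie together in some bag; and for every vertex, the bags containing it form a connected subtree. Here edge (c,a) lies in no bag, so the decomposition is invalid.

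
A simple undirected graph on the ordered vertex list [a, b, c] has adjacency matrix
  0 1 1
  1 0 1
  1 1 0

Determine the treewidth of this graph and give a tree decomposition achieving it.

A single bag containing all 3 vertices is trivially a valid decomposition of width 2. On the other hand G contains the 3-clique {a, b, c}. A clique must lie in a single bag of any decomposition, so no decomposition can have width below 2. Therefore the treewidth is 2.

Treewidth 2.
One such decomposition:
Bags: B1 = {a, b, c}
Tree: (single bag)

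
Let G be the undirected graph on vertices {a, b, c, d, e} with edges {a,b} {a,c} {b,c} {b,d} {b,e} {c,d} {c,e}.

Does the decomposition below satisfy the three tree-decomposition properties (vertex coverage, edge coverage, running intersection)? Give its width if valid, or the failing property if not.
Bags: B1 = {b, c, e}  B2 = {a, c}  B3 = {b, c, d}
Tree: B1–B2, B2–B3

No — edge (b,a) lies in no bag.

A tree decomposition must satisfy three properties: every vertex lies in some bag; for every edge, both endpoints lie together in some bag; and for every vertex, the bags containing it form a connected subtree. Here edge (b,a) lies in no bag, so the decomposition is invalid.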